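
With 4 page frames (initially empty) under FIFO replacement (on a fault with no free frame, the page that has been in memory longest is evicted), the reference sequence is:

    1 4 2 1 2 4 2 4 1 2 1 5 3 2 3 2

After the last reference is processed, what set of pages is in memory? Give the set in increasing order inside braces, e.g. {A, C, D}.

1 -> miss, frames {1}
4 -> miss, frames {1,4}
2 -> miss, frames {1,4,2}
1 -> hit
2 -> hit
4 -> hit
2 -> hit
4 -> hit
1 -> hit
2 -> hit
1 -> hit
5 -> miss, frames {1,4,2,5}
3 -> miss, evict 1, frames {4,2,5,3}
2 -> hit
3 -> hit
2 -> hit

{2, 3, 4, 5}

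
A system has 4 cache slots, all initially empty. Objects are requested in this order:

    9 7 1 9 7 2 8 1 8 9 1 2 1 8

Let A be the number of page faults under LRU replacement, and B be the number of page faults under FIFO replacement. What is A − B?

Under LRU: F F F . . F F F . F . . . . → 7 faults.
Under FIFO: F F F . . F F . . F . . . . → 6 faults.
A − B = 7 − 6 = 1.

1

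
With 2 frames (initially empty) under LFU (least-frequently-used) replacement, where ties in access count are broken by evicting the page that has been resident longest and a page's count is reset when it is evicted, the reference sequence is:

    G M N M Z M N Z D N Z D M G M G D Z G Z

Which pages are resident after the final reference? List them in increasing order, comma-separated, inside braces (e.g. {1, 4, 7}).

{M, Z}

G → miss, frames (G)
M → miss, frames (G M)
N → miss, evict G, frames (M N)
M → hit
Z → miss, evict N, frames (M Z)
M → hit
N → miss, evict Z, frames (M N)
Z → miss, evict N, frames (M Z)
D → miss, evict Z, frames (M D)
N → miss, evict D, frames (M N)
Z → miss, evict N, frames (M Z)
D → miss, evict Z, frames (M D)
M → hit
G → miss, evict D, frames (M G)
M → hit
G → hit
D → miss, evict G, frames (M D)
Z → miss, evict D, frames (M Z)
G → miss, evict Z, frames (M G)
Z → miss, evict G, frames (M Z)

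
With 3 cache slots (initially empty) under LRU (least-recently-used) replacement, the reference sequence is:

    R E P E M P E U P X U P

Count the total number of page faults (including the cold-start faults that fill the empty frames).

R -> miss, frames [R]
E -> miss, frames [R, E]
P -> miss, frames [R, E, P]
E -> hit
M -> miss, evict R, frames [P, E, M]
P -> hit
E -> hit
U -> miss, evict M, frames [P, E, U]
P -> hit
X -> miss, evict E, frames [U, P, X]
U -> hit
P -> hit
Page faults: 6.

6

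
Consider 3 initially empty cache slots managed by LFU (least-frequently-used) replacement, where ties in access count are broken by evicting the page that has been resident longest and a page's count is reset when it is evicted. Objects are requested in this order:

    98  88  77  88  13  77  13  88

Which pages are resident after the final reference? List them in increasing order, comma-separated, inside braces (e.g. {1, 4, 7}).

98 -> miss, frames (98)
88 -> miss, frames (98 88)
77 -> miss, frames (98 88 77)
88 -> hit
13 -> miss, evict 98, frames (88 77 13)
77 -> hit
13 -> hit
88 -> hit

{13, 77, 88}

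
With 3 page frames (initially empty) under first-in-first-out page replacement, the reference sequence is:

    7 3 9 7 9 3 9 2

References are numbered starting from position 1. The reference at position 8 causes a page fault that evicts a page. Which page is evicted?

7

pos 1: 7: fault, frames [7]
pos 2: 3: fault, frames [7, 3]
pos 3: 9: fault, frames [7, 3, 9]
pos 4: 7: hit
pos 5: 9: hit
pos 6: 3: hit
pos 7: 9: hit
pos 8: 2: fault, evict 7, frames [3, 9, 2]
At position 8, page 7 is evicted.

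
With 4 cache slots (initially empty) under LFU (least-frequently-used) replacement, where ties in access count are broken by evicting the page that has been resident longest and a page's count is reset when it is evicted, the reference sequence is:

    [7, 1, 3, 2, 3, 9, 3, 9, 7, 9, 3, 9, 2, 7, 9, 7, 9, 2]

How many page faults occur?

6

7 → fault, frames (7)
1 → fault, frames (7 1)
3 → fault, frames (7 1 3)
2 → fault, frames (7 1 3 2)
3 → hit
9 → fault, evict 7, frames (1 3 2 9)
3 → hit
9 → hit
7 → fault, evict 1, frames (3 2 9 7)
9 → hit
3 → hit
9 → hit
2 → hit
7 → hit
9 → hit
7 → hit
9 → hit
2 → hit
Page faults: 6.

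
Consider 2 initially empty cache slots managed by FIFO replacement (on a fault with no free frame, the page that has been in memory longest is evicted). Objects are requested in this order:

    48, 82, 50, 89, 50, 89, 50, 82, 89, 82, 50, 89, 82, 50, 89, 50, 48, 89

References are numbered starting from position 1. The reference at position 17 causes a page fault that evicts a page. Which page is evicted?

50

pos 1: 48 -> miss, frames {48}
pos 2: 82 -> miss, frames {48,82}
pos 3: 50 -> miss, evict 48, frames {82,50}
pos 4: 89 -> miss, evict 82, frames {50,89}
pos 5: 50 -> hit
pos 6: 89 -> hit
pos 7: 50 -> hit
pos 8: 82 -> miss, evict 50, frames {89,82}
pos 9: 89 -> hit
pos 10: 82 -> hit
pos 11: 50 -> miss, evict 89, frames {82,50}
pos 12: 89 -> miss, evict 82, frames {50,89}
pos 13: 82 -> miss, evict 50, frames {89,82}
pos 14: 50 -> miss, evict 89, frames {82,50}
pos 15: 89 -> miss, evict 82, frames {50,89}
pos 16: 50 -> hit
pos 17: 48 -> miss, evict 50, frames {89,48}
At position 17, page 50 is evicted.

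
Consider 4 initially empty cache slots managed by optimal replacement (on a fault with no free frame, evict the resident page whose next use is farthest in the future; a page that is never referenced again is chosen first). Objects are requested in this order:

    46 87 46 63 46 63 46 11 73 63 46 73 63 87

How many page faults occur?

5

46 → miss, frames [46]
87 → miss, frames [46, 87]
46 → hit
63 → miss, frames [46, 87, 63]
46 → hit
63 → hit
46 → hit
11 → miss, frames [46, 87, 63, 11]
73 → miss, evict 11, frames [46, 87, 63, 73]
63 → hit
46 → hit
73 → hit
63 → hit
87 → hit
Page faults: 5.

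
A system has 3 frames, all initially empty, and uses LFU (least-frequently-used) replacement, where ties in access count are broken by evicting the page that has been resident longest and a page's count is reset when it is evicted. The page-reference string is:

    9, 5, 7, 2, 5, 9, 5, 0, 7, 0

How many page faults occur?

7

9 → fault, frames (9)
5 → fault, frames (9 5)
7 → fault, frames (9 5 7)
2 → fault, evict 9, frames (5 7 2)
5 → hit
9 → fault, evict 7, frames (5 2 9)
5 → hit
0 → fault, evict 2, frames (5 9 0)
7 → fault, evict 9, frames (5 0 7)
0 → hit
Page faults: 7.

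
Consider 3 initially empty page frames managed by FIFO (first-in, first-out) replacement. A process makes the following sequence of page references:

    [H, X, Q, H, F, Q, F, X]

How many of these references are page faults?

4

H -> miss, frames [H]
X -> miss, frames [H, X]
Q -> miss, frames [H, X, Q]
H -> hit
F -> miss, evict H, frames [X, Q, F]
Q -> hit
F -> hit
X -> hit
Page faults: 4.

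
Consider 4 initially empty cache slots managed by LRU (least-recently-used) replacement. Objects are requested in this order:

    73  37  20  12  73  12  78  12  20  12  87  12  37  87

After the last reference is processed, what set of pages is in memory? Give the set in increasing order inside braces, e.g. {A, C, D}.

{12, 20, 37, 87}

73 → miss, frames (73)
37 → miss, frames (73 37)
20 → miss, frames (73 37 20)
12 → miss, frames (73 37 20 12)
73 → hit
12 → hit
78 → miss, evict 37, frames (20 73 12 78)
12 → hit
20 → hit
12 → hit
87 → miss, evict 73, frames (78 20 12 87)
12 → hit
37 → miss, evict 78, frames (20 87 12 37)
87 → hit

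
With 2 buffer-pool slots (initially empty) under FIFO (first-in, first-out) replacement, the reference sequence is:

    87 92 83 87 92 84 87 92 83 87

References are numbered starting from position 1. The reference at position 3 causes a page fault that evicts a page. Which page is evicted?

87

pos 1: 87: fault, frames [87]
pos 2: 92: fault, frames [87, 92]
pos 3: 83: fault, evict 87, frames [92, 83]
At position 3, page 87 is evicted.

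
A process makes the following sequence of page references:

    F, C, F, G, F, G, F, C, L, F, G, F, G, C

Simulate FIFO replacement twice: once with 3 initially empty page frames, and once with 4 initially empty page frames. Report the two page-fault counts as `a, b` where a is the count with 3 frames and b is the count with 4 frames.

6, 4

3 frames: F F . F . . . . F F . . . F → 6 faults.
4 frames: F F . F . . . . F . . . . . → 4 faults.
4 < 6: adding a frame reduced faults, as is typical.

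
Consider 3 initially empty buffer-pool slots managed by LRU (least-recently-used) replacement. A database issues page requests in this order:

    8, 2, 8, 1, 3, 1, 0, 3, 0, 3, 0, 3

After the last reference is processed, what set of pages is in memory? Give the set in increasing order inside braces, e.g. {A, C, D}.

8 -> miss, frames (8)
2 -> miss, frames (8 2)
8 -> hit
1 -> miss, frames (2 8 1)
3 -> miss, evict 2, frames (8 1 3)
1 -> hit
0 -> miss, evict 8, frames (3 1 0)
3 -> hit
0 -> hit
3 -> hit
0 -> hit
3 -> hit

{0, 1, 3}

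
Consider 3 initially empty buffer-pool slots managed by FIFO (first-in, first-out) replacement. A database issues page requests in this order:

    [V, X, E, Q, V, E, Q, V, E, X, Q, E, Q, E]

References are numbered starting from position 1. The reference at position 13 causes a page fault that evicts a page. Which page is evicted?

pos 1: V → fault, frames (V)
pos 2: X → fault, frames (V X)
pos 3: E → fault, frames (V X E)
pos 4: Q → fault, evict V, frames (X E Q)
pos 5: V → fault, evict X, frames (E Q V)
pos 6: E → hit
pos 7: Q → hit
pos 8: V → hit
pos 9: E → hit
pos 10: X → fault, evict E, frames (Q V X)
pos 11: Q → hit
pos 12: E → fault, evict Q, frames (V X E)
pos 13: Q → fault, evict V, frames (X E Q)
At position 13, page V is evicted.

V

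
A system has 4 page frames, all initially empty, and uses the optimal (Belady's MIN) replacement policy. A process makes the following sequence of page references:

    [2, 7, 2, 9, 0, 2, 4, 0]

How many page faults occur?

2 -> fault, frames (2)
7 -> fault, frames (2 7)
2 -> hit
9 -> fault, frames (2 7 9)
0 -> fault, frames (2 7 9 0)
2 -> hit
4 -> fault, evict 9, frames (2 7 0 4)
0 -> hit
Page faults: 5.

5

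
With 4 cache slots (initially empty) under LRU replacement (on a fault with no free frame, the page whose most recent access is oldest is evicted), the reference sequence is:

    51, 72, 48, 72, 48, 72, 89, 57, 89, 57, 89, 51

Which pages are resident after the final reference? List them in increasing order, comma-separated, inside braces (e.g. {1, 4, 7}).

51: fault, frames {51}
72: fault, frames {51,72}
48: fault, frames {51,72,48}
72: hit
48: hit
72: hit
89: fault, frames {51,48,72,89}
57: fault, evict 51, frames {48,72,89,57}
89: hit
57: hit
89: hit
51: fault, evict 48, frames {72,57,89,51}

{51, 57, 72, 89}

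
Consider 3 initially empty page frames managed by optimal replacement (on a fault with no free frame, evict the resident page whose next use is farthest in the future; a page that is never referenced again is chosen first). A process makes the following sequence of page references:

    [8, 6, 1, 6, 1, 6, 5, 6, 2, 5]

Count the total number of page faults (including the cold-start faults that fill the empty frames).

5

8 → miss, frames (8)
6 → miss, frames (8 6)
1 → miss, frames (8 6 1)
6 → hit
1 → hit
6 → hit
5 → miss, evict 1, frames (8 6 5)
6 → hit
2 → miss, evict 6, frames (8 5 2)
5 → hit
Page faults: 5.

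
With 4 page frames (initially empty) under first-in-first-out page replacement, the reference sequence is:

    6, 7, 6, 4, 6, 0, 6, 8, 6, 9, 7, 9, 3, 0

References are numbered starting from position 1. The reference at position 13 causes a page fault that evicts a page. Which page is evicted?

8

pos 1: 6: miss, frames {6}
pos 2: 7: miss, frames {6,7}
pos 3: 6: hit
pos 4: 4: miss, frames {6,7,4}
pos 5: 6: hit
pos 6: 0: miss, frames {6,7,4,0}
pos 7: 6: hit
pos 8: 8: miss, evict 6, frames {7,4,0,8}
pos 9: 6: miss, evict 7, frames {4,0,8,6}
pos 10: 9: miss, evict 4, frames {0,8,6,9}
pos 11: 7: miss, evict 0, frames {8,6,9,7}
pos 12: 9: hit
pos 13: 3: miss, evict 8, frames {6,9,7,3}
At position 13, page 8 is evicted.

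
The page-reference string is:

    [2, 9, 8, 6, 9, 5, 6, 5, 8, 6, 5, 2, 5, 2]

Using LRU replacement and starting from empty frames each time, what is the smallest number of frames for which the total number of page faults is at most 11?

2

f=1: 14 faults
f=2: 11 faults
f=3: 7 faults
f=4: 6 faults
f=5: 5 faults
Smallest f with faults ≤ 11 is 2.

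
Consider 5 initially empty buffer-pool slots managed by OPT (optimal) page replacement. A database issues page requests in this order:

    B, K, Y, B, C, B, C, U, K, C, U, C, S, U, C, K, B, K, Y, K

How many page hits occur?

13

B -> fault, frames {B}
K -> fault, frames {B,K}
Y -> fault, frames {B,K,Y}
B -> hit
C -> fault, frames {B,K,Y,C}
B -> hit
C -> hit
U -> fault, frames {B,K,Y,C,U}
K -> hit
C -> hit
U -> hit
C -> hit
S -> fault, evict Y, frames {B,K,C,U,S}
U -> hit
C -> hit
K -> hit
B -> hit
K -> hit
Y -> fault, evict S, frames {B,K,C,U,Y}
K -> hit
Hits: 13.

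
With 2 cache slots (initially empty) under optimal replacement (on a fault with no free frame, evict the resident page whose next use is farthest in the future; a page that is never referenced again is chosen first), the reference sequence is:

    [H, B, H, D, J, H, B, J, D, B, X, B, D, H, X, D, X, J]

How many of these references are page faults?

11

H → miss, frames [H]
B → miss, frames [H, B]
H → hit
D → miss, evict B, frames [H, D]
J → miss, evict D, frames [H, J]
H → hit
B → miss, evict H, frames [J, B]
J → hit
D → miss, evict J, frames [B, D]
B → hit
X → miss, evict D, frames [B, X]
B → hit
D → miss, evict B, frames [X, D]
H → miss, evict D, frames [X, H]
X → hit
D → miss, evict H, frames [X, D]
X → hit
J → miss, evict D, frames [X, J]
Page faults: 11.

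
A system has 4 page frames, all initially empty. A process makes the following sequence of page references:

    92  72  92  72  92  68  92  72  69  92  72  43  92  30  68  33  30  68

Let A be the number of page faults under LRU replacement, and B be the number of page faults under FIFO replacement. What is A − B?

-1

Under LRU: F F . . . F . . F . . F . F F F . . → 8 faults.
Under FIFO: F F . . . F . . F . . F F F F F . . → 9 faults.
A − B = 8 − 9 = -1.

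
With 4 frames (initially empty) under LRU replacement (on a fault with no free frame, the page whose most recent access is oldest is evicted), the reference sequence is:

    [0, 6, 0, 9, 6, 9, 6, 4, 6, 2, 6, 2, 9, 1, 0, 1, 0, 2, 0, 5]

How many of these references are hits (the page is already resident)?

0 → fault, frames [0]
6 → fault, frames [0, 6]
0 → hit
9 → fault, frames [6, 0, 9]
6 → hit
9 → hit
6 → hit
4 → fault, frames [0, 9, 6, 4]
6 → hit
2 → fault, evict 0, frames [9, 4, 6, 2]
6 → hit
2 → hit
9 → hit
1 → fault, evict 4, frames [6, 2, 9, 1]
0 → fault, evict 6, frames [2, 9, 1, 0]
1 → hit
0 → hit
2 → hit
0 → hit
5 → fault, evict 9, frames [1, 2, 0, 5]
Hits: 12.

12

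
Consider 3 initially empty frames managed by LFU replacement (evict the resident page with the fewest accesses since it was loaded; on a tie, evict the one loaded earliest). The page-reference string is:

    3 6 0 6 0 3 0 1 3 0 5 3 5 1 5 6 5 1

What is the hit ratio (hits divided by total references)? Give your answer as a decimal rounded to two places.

3: miss, frames [3]
6: miss, frames [3, 6]
0: miss, frames [3, 6, 0]
6: hit
0: hit
3: hit
0: hit
1: miss, evict 3, frames [6, 0, 1]
3: miss, evict 1, frames [6, 0, 3]
0: hit
5: miss, evict 3, frames [6, 0, 5]
3: miss, evict 5, frames [6, 0, 3]
5: miss, evict 3, frames [6, 0, 5]
1: miss, evict 5, frames [6, 0, 1]
5: miss, evict 1, frames [6, 0, 5]
6: hit
5: hit
1: miss, evict 5, frames [6, 0, 1]
Hits: 7 of 18 references → 7/18 = 0.3889.

0.39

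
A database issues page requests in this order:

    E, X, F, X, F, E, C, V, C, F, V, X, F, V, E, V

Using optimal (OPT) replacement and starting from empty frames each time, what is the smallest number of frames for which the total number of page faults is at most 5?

5

f=1: 16 faults
f=2: 10 faults
f=3: 7 faults
f=4: 6 faults
f=5: 5 faults
Smallest f with faults ≤ 5 is 5.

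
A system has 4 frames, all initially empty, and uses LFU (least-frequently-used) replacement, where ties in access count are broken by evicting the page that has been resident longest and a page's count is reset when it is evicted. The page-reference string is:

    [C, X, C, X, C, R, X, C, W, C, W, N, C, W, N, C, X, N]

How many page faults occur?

C: fault, frames [C]
X: fault, frames [C, X]
C: hit
X: hit
C: hit
R: fault, frames [C, X, R]
X: hit
C: hit
W: fault, frames [C, X, R, W]
C: hit
W: hit
N: fault, evict R, frames [C, X, W, N]
C: hit
W: hit
N: hit
C: hit
X: hit
N: hit
Page faults: 5.

5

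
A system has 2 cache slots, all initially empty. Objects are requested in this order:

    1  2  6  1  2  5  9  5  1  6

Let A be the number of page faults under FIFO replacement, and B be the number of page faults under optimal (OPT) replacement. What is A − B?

1

Under FIFO: F F F F F F F . F F → 9 faults.
Under OPT: F F F . F F F . F F → 8 faults.
A − B = 9 − 8 = 1.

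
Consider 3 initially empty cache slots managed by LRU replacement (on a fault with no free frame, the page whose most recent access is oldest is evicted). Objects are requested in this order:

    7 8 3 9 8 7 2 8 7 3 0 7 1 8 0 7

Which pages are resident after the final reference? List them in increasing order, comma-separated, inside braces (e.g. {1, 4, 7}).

7 -> miss, frames {7}
8 -> miss, frames {7,8}
3 -> miss, frames {7,8,3}
9 -> miss, evict 7, frames {8,3,9}
8 -> hit
7 -> miss, evict 3, frames {9,8,7}
2 -> miss, evict 9, frames {8,7,2}
8 -> hit
7 -> hit
3 -> miss, evict 2, frames {8,7,3}
0 -> miss, evict 8, frames {7,3,0}
7 -> hit
1 -> miss, evict 3, frames {0,7,1}
8 -> miss, evict 0, frames {7,1,8}
0 -> miss, evict 7, frames {1,8,0}
7 -> miss, evict 1, frames {8,0,7}

{0, 7, 8}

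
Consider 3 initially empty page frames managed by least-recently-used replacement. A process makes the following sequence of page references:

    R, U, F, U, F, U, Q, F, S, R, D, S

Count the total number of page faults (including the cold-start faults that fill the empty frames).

R -> fault, frames [R]
U -> fault, frames [R, U]
F -> fault, frames [R, U, F]
U -> hit
F -> hit
U -> hit
Q -> fault, evict R, frames [F, U, Q]
F -> hit
S -> fault, evict U, frames [Q, F, S]
R -> fault, evict Q, frames [F, S, R]
D -> fault, evict F, frames [S, R, D]
S -> hit
Page faults: 7.

7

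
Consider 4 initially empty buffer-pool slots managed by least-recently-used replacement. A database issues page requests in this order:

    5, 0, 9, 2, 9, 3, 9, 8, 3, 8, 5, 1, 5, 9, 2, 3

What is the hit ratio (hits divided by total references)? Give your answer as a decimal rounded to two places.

5 → miss, frames (5)
0 → miss, frames (5 0)
9 → miss, frames (5 0 9)
2 → miss, frames (5 0 9 2)
9 → hit
3 → miss, evict 5, frames (0 2 9 3)
9 → hit
8 → miss, evict 0, frames (2 3 9 8)
3 → hit
8 → hit
5 → miss, evict 2, frames (9 3 8 5)
1 → miss, evict 9, frames (3 8 5 1)
5 → hit
9 → miss, evict 3, frames (8 1 5 9)
2 → miss, evict 8, frames (1 5 9 2)
3 → miss, evict 1, frames (5 9 2 3)
Hits: 5 of 16 references → 5/16 = 0.3125.

0.31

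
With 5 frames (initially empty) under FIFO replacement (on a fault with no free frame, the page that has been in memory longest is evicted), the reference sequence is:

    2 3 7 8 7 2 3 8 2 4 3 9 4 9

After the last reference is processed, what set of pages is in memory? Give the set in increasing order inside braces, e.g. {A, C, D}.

2 -> fault, frames (2)
3 -> fault, frames (2 3)
7 -> fault, frames (2 3 7)
8 -> fault, frames (2 3 7 8)
7 -> hit
2 -> hit
3 -> hit
8 -> hit
2 -> hit
4 -> fault, frames (2 3 7 8 4)
3 -> hit
9 -> fault, evict 2, frames (3 7 8 4 9)
4 -> hit
9 -> hit

{3, 4, 7, 8, 9}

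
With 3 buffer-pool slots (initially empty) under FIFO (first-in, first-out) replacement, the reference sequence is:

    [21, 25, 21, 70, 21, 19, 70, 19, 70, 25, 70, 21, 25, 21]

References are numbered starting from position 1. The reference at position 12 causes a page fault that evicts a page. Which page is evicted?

25

pos 1: 21 -> fault, frames [21]
pos 2: 25 -> fault, frames [21, 25]
pos 3: 21 -> hit
pos 4: 70 -> fault, frames [21, 25, 70]
pos 5: 21 -> hit
pos 6: 19 -> fault, evict 21, frames [25, 70, 19]
pos 7: 70 -> hit
pos 8: 19 -> hit
pos 9: 70 -> hit
pos 10: 25 -> hit
pos 11: 70 -> hit
pos 12: 21 -> fault, evict 25, frames [70, 19, 21]
At position 12, page 25 is evicted.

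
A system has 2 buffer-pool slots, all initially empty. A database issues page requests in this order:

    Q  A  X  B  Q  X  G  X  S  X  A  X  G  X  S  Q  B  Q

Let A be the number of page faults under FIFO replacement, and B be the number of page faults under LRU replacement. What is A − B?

Under FIFO: F F F F F F F . F F F . F F F F F . → 15 faults.
Under LRU: F F F F F F F . F . F . F . F F F . → 13 faults.
A − B = 15 − 13 = 2.

2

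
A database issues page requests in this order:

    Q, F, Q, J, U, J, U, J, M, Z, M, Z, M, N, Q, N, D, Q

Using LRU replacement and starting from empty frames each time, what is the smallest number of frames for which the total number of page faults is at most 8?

6

f=1: 18 faults
f=2: 10 faults
f=3: 9 faults
f=4: 9 faults
f=5: 9 faults
f=6: 8 faults
f=7: 8 faults
f=8: 8 faults
Smallest f with faults ≤ 8 is 6.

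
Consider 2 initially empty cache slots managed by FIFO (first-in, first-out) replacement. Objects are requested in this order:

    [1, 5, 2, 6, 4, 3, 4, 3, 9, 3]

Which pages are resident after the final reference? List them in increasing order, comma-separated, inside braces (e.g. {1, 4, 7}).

1 -> miss, frames {1}
5 -> miss, frames {1,5}
2 -> miss, evict 1, frames {5,2}
6 -> miss, evict 5, frames {2,6}
4 -> miss, evict 2, frames {6,4}
3 -> miss, evict 6, frames {4,3}
4 -> hit
3 -> hit
9 -> miss, evict 4, frames {3,9}
3 -> hit

{3, 9}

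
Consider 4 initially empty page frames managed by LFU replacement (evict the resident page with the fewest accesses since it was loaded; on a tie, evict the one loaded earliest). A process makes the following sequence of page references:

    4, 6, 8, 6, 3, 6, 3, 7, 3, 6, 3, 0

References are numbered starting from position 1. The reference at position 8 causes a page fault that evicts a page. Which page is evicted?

pos 1: 4 → miss, frames {4}
pos 2: 6 → miss, frames {4,6}
pos 3: 8 → miss, frames {4,6,8}
pos 4: 6 → hit
pos 5: 3 → miss, frames {4,6,8,3}
pos 6: 6 → hit
pos 7: 3 → hit
pos 8: 7 → miss, evict 4, frames {6,8,3,7}
At position 8, page 4 is evicted.

4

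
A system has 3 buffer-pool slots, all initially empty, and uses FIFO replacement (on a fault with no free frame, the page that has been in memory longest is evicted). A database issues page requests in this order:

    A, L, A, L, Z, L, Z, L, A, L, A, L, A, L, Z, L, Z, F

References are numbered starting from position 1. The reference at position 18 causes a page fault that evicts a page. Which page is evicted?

A

pos 1: A: fault, frames (A)
pos 2: L: fault, frames (A L)
pos 3: A: hit
pos 4: L: hit
pos 5: Z: fault, frames (A L Z)
pos 6: L: hit
pos 7: Z: hit
pos 8: L: hit
pos 9: A: hit
pos 10: L: hit
pos 11: A: hit
pos 12: L: hit
pos 13: A: hit
pos 14: L: hit
pos 15: Z: hit
pos 16: L: hit
pos 17: Z: hit
pos 18: F: fault, evict A, frames (L Z F)
At position 18, page A is evicted.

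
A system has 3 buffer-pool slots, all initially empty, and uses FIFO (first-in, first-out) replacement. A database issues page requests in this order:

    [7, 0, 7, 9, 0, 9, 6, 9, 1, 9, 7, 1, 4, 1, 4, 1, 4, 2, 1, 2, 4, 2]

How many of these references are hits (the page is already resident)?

7: fault, frames [7]
0: fault, frames [7, 0]
7: hit
9: fault, frames [7, 0, 9]
0: hit
9: hit
6: fault, evict 7, frames [0, 9, 6]
9: hit
1: fault, evict 0, frames [9, 6, 1]
9: hit
7: fault, evict 9, frames [6, 1, 7]
1: hit
4: fault, evict 6, frames [1, 7, 4]
1: hit
4: hit
1: hit
4: hit
2: fault, evict 1, frames [7, 4, 2]
1: fault, evict 7, frames [4, 2, 1]
2: hit
4: hit
2: hit
Hits: 13.

13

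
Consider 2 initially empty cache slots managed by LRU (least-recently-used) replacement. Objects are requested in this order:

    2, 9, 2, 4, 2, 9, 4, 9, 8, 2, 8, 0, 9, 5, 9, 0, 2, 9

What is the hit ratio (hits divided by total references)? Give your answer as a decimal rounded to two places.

0.28

2 -> miss, frames [2]
9 -> miss, frames [2, 9]
2 -> hit
4 -> miss, evict 9, frames [2, 4]
2 -> hit
9 -> miss, evict 4, frames [2, 9]
4 -> miss, evict 2, frames [9, 4]
9 -> hit
8 -> miss, evict 4, frames [9, 8]
2 -> miss, evict 9, frames [8, 2]
8 -> hit
0 -> miss, evict 2, frames [8, 0]
9 -> miss, evict 8, frames [0, 9]
5 -> miss, evict 0, frames [9, 5]
9 -> hit
0 -> miss, evict 5, frames [9, 0]
2 -> miss, evict 9, frames [0, 2]
9 -> miss, evict 0, frames [2, 9]
Hits: 5 of 18 references → 5/18 = 0.2778.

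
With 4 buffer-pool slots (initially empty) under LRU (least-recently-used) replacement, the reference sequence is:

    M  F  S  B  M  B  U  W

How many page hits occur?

M: miss, frames {M}
F: miss, frames {M,F}
S: miss, frames {M,F,S}
B: miss, frames {M,F,S,B}
M: hit
B: hit
U: miss, evict F, frames {S,M,B,U}
W: miss, evict S, frames {M,B,U,W}
Hits: 2.

2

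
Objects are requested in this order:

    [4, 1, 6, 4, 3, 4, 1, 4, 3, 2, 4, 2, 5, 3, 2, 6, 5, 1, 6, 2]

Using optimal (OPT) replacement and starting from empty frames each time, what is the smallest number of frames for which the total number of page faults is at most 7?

f=1: 20 faults
f=2: 13 faults
f=3: 8 faults
f=4: 7 faults
f=5: 6 faults
f=6: 6 faults
Smallest f with faults ≤ 7 is 4.

4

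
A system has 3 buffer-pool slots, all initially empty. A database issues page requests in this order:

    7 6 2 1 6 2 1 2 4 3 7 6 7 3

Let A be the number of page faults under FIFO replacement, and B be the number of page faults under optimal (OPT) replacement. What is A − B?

Under FIFO: F F F F . . . . F F F F . . → 8 faults.
Under OPT: F F F F . . . . F F F . . . → 7 faults.
A − B = 8 − 7 = 1.

1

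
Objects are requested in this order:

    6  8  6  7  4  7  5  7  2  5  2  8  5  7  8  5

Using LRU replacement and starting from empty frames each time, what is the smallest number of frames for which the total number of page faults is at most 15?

2

f=1: 16 faults
f=2: 12 faults
f=3: 8 faults
f=4: 7 faults
f=5: 7 faults
f=6: 6 faults
Smallest f with faults ≤ 15 is 2.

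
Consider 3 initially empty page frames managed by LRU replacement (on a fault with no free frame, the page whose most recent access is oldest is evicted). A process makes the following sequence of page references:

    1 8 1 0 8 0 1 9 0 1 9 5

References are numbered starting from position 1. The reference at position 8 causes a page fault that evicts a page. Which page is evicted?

8

pos 1: 1 → fault, frames [1]
pos 2: 8 → fault, frames [1, 8]
pos 3: 1 → hit
pos 4: 0 → fault, frames [8, 1, 0]
pos 5: 8 → hit
pos 6: 0 → hit
pos 7: 1 → hit
pos 8: 9 → fault, evict 8, frames [0, 1, 9]
At position 8, page 8 is evicted.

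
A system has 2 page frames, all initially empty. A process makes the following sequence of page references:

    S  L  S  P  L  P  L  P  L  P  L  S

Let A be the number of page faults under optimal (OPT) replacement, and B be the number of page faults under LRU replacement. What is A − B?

-1

Under OPT: F F . F . . . . . . . F → 4 faults.
Under LRU: F F . F F . . . . . . F → 5 faults.
A − B = 4 − 5 = -1.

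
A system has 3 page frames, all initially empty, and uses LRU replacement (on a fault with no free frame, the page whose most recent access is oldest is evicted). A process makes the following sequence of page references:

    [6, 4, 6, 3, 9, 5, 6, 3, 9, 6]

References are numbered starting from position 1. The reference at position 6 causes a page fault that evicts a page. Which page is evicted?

pos 1: 6: fault, frames {6}
pos 2: 4: fault, frames {6,4}
pos 3: 6: hit
pos 4: 3: fault, frames {4,6,3}
pos 5: 9: fault, evict 4, frames {6,3,9}
pos 6: 5: fault, evict 6, frames {3,9,5}
At position 6, page 6 is evicted.

6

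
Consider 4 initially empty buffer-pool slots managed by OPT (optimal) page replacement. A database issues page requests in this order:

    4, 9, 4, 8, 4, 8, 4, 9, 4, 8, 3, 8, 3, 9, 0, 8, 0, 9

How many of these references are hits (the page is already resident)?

4 → fault, frames [4]
9 → fault, frames [4, 9]
4 → hit
8 → fault, frames [4, 9, 8]
4 → hit
8 → hit
4 → hit
9 → hit
4 → hit
8 → hit
3 → fault, frames [4, 9, 8, 3]
8 → hit
3 → hit
9 → hit
0 → fault, evict 3, frames [4, 9, 8, 0]
8 → hit
0 → hit
9 → hit
Hits: 13.

13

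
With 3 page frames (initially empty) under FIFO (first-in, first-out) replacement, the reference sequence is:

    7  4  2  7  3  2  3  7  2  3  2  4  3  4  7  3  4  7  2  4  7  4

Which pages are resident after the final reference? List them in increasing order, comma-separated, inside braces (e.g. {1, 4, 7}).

{2, 4, 7}

7 -> miss, frames [7]
4 -> miss, frames [7, 4]
2 -> miss, frames [7, 4, 2]
7 -> hit
3 -> miss, evict 7, frames [4, 2, 3]
2 -> hit
3 -> hit
7 -> miss, evict 4, frames [2, 3, 7]
2 -> hit
3 -> hit
2 -> hit
4 -> miss, evict 2, frames [3, 7, 4]
3 -> hit
4 -> hit
7 -> hit
3 -> hit
4 -> hit
7 -> hit
2 -> miss, evict 3, frames [7, 4, 2]
4 -> hit
7 -> hit
4 -> hit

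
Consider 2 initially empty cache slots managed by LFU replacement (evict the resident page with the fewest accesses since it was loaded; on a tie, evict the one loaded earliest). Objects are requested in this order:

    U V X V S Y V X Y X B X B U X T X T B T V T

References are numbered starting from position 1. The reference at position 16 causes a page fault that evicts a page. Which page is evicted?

X

pos 1: U → fault, frames (U)
pos 2: V → fault, frames (U V)
pos 3: X → fault, evict U, frames (V X)
pos 4: V → hit
pos 5: S → fault, evict X, frames (V S)
pos 6: Y → fault, evict S, frames (V Y)
pos 7: V → hit
pos 8: X → fault, evict Y, frames (V X)
pos 9: Y → fault, evict X, frames (V Y)
pos 10: X → fault, evict Y, frames (V X)
pos 11: B → fault, evict X, frames (V B)
pos 12: X → fault, evict B, frames (V X)
pos 13: B → fault, evict X, frames (V B)
pos 14: U → fault, evict B, frames (V U)
pos 15: X → fault, evict U, frames (V X)
pos 16: T → fault, evict X, frames (V T)
At position 16, page X is evicted.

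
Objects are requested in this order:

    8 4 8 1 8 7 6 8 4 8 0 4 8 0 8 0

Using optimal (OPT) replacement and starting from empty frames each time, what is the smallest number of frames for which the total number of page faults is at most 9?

2

f=1: 16 faults
f=2: 8 faults
f=3: 6 faults
f=4: 6 faults
f=5: 6 faults
f=6: 6 faults
Smallest f with faults ≤ 9 is 2.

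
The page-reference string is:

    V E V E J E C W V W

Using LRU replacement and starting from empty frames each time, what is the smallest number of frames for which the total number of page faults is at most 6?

f=1: 10 faults
f=2: 6 faults
f=3: 6 faults
f=4: 6 faults
f=5: 5 faults
Smallest f with faults ≤ 6 is 2.

2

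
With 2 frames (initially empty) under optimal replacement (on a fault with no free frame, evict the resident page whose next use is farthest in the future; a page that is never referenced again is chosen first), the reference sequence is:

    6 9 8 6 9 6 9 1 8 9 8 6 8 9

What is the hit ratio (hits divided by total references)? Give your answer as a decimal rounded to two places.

0.43

6 -> miss, frames (6)
9 -> miss, frames (6 9)
8 -> miss, evict 9, frames (6 8)
6 -> hit
9 -> miss, evict 8, frames (6 9)
6 -> hit
9 -> hit
1 -> miss, evict 6, frames (9 1)
8 -> miss, evict 1, frames (9 8)
9 -> hit
8 -> hit
6 -> miss, evict 9, frames (8 6)
8 -> hit
9 -> miss, evict 6, frames (8 9)
Hits: 6 of 14 references → 6/14 = 0.4286.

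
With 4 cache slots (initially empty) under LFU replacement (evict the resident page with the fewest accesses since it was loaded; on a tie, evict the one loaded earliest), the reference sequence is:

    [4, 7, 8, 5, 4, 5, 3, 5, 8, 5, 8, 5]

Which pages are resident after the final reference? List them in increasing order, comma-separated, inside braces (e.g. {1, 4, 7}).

4 → miss, frames [4]
7 → miss, frames [4, 7]
8 → miss, frames [4, 7, 8]
5 → miss, frames [4, 7, 8, 5]
4 → hit
5 → hit
3 → miss, evict 7, frames [4, 8, 5, 3]
5 → hit
8 → hit
5 → hit
8 → hit
5 → hit

{3, 4, 5, 8}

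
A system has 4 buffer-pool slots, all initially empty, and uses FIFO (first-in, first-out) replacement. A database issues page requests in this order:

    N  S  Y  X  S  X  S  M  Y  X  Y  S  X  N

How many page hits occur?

8

N → fault, frames [N]
S → fault, frames [N, S]
Y → fault, frames [N, S, Y]
X → fault, frames [N, S, Y, X]
S → hit
X → hit
S → hit
M → fault, evict N, frames [S, Y, X, M]
Y → hit
X → hit
Y → hit
S → hit
X → hit
N → fault, evict S, frames [Y, X, M, N]
Hits: 8.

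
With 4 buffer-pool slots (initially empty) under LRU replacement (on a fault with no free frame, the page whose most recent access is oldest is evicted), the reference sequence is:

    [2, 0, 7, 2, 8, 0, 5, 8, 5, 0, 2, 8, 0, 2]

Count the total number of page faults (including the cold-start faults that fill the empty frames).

5

2 → miss, frames (2)
0 → miss, frames (2 0)
7 → miss, frames (2 0 7)
2 → hit
8 → miss, frames (0 7 2 8)
0 → hit
5 → miss, evict 7, frames (2 8 0 5)
8 → hit
5 → hit
0 → hit
2 → hit
8 → hit
0 → hit
2 → hit
Page faults: 5.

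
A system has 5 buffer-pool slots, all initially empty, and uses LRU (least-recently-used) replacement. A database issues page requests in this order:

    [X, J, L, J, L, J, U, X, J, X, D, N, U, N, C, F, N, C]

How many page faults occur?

X -> fault, frames [X]
J -> fault, frames [X, J]
L -> fault, frames [X, J, L]
J -> hit
L -> hit
J -> hit
U -> fault, frames [X, L, J, U]
X -> hit
J -> hit
X -> hit
D -> fault, frames [L, U, J, X, D]
N -> fault, evict L, frames [U, J, X, D, N]
U -> hit
N -> hit
C -> fault, evict J, frames [X, D, U, N, C]
F -> fault, evict X, frames [D, U, N, C, F]
N -> hit
C -> hit
Page faults: 8.

8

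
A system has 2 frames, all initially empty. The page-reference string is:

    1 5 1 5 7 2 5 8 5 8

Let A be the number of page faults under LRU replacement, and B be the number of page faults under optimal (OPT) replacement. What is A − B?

1

Under LRU: F F . . F F F F . . → 6 faults.
Under OPT: F F . . F F . F . . → 5 faults.
A − B = 6 − 5 = 1.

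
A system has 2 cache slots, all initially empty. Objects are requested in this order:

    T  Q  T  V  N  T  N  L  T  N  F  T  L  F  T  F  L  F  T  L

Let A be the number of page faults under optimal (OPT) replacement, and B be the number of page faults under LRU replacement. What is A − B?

-5

Under OPT: F F . F F . . F . F F . F . F . F . F . → 11 faults.
Under LRU: F F . F F F . F F F F F F F F . F . F F → 16 faults.
A − B = 11 − 16 = -5.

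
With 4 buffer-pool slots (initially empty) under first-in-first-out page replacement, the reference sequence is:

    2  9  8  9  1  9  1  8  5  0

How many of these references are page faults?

2: miss, frames [2]
9: miss, frames [2, 9]
8: miss, frames [2, 9, 8]
9: hit
1: miss, frames [2, 9, 8, 1]
9: hit
1: hit
8: hit
5: miss, evict 2, frames [9, 8, 1, 5]
0: miss, evict 9, frames [8, 1, 5, 0]
Page faults: 6.

6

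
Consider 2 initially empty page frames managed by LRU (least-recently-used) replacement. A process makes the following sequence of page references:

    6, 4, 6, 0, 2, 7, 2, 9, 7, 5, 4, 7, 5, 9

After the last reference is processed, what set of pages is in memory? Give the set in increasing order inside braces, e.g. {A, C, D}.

{5, 9}

6: miss, frames [6]
4: miss, frames [6, 4]
6: hit
0: miss, evict 4, frames [6, 0]
2: miss, evict 6, frames [0, 2]
7: miss, evict 0, frames [2, 7]
2: hit
9: miss, evict 7, frames [2, 9]
7: miss, evict 2, frames [9, 7]
5: miss, evict 9, frames [7, 5]
4: miss, evict 7, frames [5, 4]
7: miss, evict 5, frames [4, 7]
5: miss, evict 4, frames [7, 5]
9: miss, evict 7, frames [5, 9]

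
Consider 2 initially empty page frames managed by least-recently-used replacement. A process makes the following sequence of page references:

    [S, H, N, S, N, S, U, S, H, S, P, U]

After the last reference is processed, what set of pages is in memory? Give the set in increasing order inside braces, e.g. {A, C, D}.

S -> fault, frames [S]
H -> fault, frames [S, H]
N -> fault, evict S, frames [H, N]
S -> fault, evict H, frames [N, S]
N -> hit
S -> hit
U -> fault, evict N, frames [S, U]
S -> hit
H -> fault, evict U, frames [S, H]
S -> hit
P -> fault, evict H, frames [S, P]
U -> fault, evict S, frames [P, U]

{P, U}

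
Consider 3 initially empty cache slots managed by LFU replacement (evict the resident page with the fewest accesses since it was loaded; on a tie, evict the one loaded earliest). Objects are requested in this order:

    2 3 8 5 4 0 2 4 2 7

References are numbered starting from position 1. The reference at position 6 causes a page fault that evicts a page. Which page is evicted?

pos 1: 2 → miss, frames (2)
pos 2: 3 → miss, frames (2 3)
pos 3: 8 → miss, frames (2 3 8)
pos 4: 5 → miss, evict 2, frames (3 8 5)
pos 5: 4 → miss, evict 3, frames (8 5 4)
pos 6: 0 → miss, evict 8, frames (5 4 0)
At position 6, page 8 is evicted.

8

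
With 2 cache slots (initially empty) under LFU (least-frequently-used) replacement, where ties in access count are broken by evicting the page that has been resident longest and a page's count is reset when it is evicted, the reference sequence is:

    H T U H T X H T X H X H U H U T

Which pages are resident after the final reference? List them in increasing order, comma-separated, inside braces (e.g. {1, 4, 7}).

H: miss, frames {H}
T: miss, frames {H,T}
U: miss, evict H, frames {T,U}
H: miss, evict T, frames {U,H}
T: miss, evict U, frames {H,T}
X: miss, evict H, frames {T,X}
H: miss, evict T, frames {X,H}
T: miss, evict X, frames {H,T}
X: miss, evict H, frames {T,X}
H: miss, evict T, frames {X,H}
X: hit
H: hit
U: miss, evict X, frames {H,U}
H: hit
U: hit
T: miss, evict U, frames {H,T}

{H, T}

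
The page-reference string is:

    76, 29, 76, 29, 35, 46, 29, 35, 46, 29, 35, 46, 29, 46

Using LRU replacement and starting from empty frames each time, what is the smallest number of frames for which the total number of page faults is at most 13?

2

f=1: 14 faults
f=2: 11 faults
f=3: 4 faults
f=4: 4 faults
Smallest f with faults ≤ 13 is 2.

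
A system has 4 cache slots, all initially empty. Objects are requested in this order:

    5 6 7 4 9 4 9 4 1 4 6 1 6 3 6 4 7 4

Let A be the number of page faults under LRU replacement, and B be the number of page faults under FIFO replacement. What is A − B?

Under LRU: F F F F F . . . F . F . . F . . F . → 9 faults.
Under FIFO: F F F F F . . . F . F . . F . F F . → 10 faults.
A − B = 9 − 10 = -1.

-1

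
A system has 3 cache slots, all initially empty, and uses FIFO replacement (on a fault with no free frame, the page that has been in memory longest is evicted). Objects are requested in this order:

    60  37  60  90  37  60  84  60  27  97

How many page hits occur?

3

60: fault, frames [60]
37: fault, frames [60, 37]
60: hit
90: fault, frames [60, 37, 90]
37: hit
60: hit
84: fault, evict 60, frames [37, 90, 84]
60: fault, evict 37, frames [90, 84, 60]
27: fault, evict 90, frames [84, 60, 27]
97: fault, evict 84, frames [60, 27, 97]
Hits: 3.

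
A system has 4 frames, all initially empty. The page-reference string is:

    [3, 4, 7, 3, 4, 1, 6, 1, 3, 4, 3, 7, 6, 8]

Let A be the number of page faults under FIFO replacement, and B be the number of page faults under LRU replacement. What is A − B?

1

Under FIFO: F F F . . F F . F F . F . F → 9 faults.
Under LRU: F F F . . F F . . . . F F F → 8 faults.
A − B = 9 − 8 = 1.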